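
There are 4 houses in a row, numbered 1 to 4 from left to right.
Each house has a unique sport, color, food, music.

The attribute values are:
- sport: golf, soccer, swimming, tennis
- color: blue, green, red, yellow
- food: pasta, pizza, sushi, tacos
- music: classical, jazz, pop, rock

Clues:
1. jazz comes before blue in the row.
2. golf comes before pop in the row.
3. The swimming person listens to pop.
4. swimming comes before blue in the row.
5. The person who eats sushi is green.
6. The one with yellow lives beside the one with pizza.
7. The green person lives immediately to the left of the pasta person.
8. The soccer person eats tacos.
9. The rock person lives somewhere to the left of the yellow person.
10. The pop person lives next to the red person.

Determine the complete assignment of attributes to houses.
Solution:

House | Sport | Color | Food | Music
------------------------------------
  1   | golf | green | sushi | rock
  2   | swimming | yellow | pasta | pop
  3   | tennis | red | pizza | jazz
  4   | soccer | blue | tacos | classical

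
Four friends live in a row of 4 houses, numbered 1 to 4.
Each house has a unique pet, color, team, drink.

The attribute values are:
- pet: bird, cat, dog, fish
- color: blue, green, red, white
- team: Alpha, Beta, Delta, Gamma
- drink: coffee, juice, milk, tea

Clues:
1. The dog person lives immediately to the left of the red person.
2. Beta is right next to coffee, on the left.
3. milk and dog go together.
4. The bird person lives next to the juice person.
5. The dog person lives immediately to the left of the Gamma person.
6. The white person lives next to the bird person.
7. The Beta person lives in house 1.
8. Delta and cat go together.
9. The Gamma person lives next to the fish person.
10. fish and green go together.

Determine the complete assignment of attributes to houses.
Solution:

House | Pet | Color | Team | Drink
----------------------------------
  1   | dog | white | Beta | milk
  2   | bird | red | Gamma | coffee
  3   | fish | green | Alpha | juice
  4   | cat | blue | Delta | tea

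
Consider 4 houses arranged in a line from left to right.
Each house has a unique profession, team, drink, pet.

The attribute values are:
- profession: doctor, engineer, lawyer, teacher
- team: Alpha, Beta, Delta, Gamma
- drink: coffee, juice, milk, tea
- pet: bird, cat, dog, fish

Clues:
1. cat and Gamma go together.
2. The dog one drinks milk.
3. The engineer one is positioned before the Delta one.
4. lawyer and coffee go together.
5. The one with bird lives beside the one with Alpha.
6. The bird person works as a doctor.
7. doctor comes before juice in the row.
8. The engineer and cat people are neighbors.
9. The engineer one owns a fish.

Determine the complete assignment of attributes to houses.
Solution:

House | Profession | Team | Drink | Pet
---------------------------------------
  1   | doctor | Beta | tea | bird
  2   | engineer | Alpha | juice | fish
  3   | lawyer | Gamma | coffee | cat
  4   | teacher | Delta | milk | dog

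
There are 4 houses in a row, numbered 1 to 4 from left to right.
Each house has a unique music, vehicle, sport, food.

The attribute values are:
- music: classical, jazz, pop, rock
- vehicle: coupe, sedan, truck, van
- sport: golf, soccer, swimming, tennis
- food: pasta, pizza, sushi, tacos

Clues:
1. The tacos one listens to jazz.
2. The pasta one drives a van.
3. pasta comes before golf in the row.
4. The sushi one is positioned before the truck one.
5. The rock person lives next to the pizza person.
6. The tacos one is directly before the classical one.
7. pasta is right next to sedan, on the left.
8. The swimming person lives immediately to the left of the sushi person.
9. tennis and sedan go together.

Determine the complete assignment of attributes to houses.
Solution:

House | Music | Vehicle | Sport | Food
--------------------------------------
  1   | jazz | coupe | soccer | tacos
  2   | classical | van | swimming | pasta
  3   | rock | sedan | tennis | sushi
  4   | pop | truck | golf | pizza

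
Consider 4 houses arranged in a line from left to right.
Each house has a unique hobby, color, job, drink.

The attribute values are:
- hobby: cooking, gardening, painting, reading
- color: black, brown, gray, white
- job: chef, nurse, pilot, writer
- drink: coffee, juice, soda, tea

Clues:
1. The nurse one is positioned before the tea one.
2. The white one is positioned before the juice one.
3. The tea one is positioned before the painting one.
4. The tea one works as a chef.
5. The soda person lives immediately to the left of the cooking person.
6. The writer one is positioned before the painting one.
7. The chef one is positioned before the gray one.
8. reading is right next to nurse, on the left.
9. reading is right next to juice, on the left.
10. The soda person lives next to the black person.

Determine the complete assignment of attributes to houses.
Solution:

House | Hobby | Color | Job | Drink
-----------------------------------
  1   | reading | white | writer | soda
  2   | cooking | black | nurse | juice
  3   | gardening | brown | chef | tea
  4   | painting | gray | pilot | coffee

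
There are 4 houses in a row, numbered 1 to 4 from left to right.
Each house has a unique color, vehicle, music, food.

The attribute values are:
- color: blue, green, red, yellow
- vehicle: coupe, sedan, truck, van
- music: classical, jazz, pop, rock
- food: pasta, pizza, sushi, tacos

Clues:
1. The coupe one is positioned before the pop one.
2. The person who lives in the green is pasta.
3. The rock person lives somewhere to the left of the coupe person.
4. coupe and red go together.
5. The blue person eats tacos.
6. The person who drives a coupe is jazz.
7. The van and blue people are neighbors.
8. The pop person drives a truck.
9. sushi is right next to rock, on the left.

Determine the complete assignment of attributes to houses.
Solution:

House | Color | Vehicle | Music | Food
--------------------------------------
  1   | yellow | van | classical | sushi
  2   | blue | sedan | rock | tacos
  3   | red | coupe | jazz | pizza
  4   | green | truck | pop | pasta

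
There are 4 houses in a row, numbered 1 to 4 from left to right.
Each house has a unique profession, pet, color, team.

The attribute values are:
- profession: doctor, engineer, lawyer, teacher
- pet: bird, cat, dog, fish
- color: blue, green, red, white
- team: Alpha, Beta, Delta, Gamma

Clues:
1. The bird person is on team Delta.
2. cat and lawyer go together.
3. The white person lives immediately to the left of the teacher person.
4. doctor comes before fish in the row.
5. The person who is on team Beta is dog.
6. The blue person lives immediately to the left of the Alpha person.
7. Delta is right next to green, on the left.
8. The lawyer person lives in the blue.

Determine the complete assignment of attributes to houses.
Solution:

House | Profession | Pet | Color | Team
---------------------------------------
  1   | doctor | bird | white | Delta
  2   | teacher | dog | green | Beta
  3   | lawyer | cat | blue | Gamma
  4   | engineer | fish | red | Alpha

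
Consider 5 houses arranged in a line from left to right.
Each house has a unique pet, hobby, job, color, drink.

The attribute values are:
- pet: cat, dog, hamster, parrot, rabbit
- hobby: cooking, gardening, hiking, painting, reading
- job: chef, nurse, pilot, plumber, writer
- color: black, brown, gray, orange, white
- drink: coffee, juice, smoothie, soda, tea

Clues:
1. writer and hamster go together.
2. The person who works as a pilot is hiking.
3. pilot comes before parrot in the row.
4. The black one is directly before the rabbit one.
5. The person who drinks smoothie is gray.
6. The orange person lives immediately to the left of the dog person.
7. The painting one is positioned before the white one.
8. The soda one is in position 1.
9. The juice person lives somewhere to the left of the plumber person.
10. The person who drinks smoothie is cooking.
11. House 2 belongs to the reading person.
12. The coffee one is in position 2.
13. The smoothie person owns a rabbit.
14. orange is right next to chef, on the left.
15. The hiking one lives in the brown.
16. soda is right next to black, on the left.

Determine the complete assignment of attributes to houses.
Solution:

House | Pet | Hobby | Job | Color | Drink
-----------------------------------------
  1   | hamster | painting | writer | orange | soda
  2   | dog | reading | chef | black | coffee
  3   | rabbit | cooking | nurse | gray | smoothie
  4   | cat | hiking | pilot | brown | juice
  5   | parrot | gardening | plumber | white | tea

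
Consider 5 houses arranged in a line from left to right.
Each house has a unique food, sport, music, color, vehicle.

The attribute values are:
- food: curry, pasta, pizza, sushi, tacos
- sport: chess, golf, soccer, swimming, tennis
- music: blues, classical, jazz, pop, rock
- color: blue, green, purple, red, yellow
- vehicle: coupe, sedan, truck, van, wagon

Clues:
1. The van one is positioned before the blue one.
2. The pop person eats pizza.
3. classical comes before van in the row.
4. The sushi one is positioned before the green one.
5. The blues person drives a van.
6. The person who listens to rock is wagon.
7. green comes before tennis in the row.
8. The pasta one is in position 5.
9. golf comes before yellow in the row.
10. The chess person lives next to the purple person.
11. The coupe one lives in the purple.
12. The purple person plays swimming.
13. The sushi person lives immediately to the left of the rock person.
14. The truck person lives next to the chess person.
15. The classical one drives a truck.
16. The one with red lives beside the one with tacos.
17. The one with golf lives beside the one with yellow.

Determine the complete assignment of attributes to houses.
Solution:

House | Food | Sport | Music | Color | Vehicle
----------------------------------------------
  1   | sushi | golf | classical | red | truck
  2   | tacos | chess | rock | yellow | wagon
  3   | pizza | swimming | pop | purple | coupe
  4   | curry | soccer | blues | green | van
  5   | pasta | tennis | jazz | blue | sedan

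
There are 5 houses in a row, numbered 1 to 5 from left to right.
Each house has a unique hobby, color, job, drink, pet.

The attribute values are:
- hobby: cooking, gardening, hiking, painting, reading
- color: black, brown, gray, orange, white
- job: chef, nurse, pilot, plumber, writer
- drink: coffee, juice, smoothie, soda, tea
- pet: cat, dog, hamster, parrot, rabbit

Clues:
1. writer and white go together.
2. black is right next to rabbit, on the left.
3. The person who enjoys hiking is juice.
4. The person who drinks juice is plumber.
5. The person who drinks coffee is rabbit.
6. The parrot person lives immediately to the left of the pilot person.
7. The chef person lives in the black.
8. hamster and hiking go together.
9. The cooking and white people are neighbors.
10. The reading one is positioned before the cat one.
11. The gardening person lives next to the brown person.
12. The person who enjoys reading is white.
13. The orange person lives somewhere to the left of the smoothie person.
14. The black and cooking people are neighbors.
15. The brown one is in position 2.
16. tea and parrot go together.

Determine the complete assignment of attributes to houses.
Solution:

House | Hobby | Color | Job | Drink | Pet
-----------------------------------------
  1   | gardening | black | chef | tea | parrot
  2   | cooking | brown | pilot | coffee | rabbit
  3   | reading | white | writer | soda | dog
  4   | hiking | orange | plumber | juice | hamster
  5   | painting | gray | nurse | smoothie | cat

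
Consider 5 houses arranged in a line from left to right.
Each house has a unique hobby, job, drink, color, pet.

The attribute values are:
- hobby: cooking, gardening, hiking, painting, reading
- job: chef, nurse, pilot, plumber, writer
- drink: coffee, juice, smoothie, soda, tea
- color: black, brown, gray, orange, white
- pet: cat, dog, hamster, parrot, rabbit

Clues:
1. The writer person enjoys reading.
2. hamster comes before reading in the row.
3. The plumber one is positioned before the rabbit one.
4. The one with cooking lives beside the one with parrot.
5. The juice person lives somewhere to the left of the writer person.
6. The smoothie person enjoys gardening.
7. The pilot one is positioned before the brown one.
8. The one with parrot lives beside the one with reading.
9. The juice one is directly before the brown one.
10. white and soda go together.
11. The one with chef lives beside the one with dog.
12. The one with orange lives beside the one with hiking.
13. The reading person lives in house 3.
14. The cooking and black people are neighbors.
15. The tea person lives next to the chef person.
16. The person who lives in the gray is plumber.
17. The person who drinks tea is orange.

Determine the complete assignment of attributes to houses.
Solution:

House | Hobby | Job | Drink | Color | Pet
-----------------------------------------
  1   | cooking | pilot | tea | orange | hamster
  2   | hiking | chef | juice | black | parrot
  3   | reading | writer | coffee | brown | dog
  4   | gardening | plumber | smoothie | gray | cat
  5   | painting | nurse | soda | white | rabbit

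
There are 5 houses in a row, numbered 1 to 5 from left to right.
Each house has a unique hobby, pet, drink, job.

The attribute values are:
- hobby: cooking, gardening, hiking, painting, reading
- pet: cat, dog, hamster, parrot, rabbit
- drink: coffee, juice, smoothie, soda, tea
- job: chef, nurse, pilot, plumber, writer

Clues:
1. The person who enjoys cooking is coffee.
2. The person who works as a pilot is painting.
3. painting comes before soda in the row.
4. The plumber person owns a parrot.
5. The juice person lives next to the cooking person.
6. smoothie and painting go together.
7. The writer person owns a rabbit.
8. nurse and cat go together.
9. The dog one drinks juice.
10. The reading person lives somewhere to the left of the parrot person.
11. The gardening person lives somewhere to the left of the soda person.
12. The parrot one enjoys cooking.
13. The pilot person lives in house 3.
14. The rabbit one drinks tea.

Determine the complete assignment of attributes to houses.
Solution:

House | Hobby | Pet | Drink | Job
---------------------------------
  1   | reading | dog | juice | chef
  2   | cooking | parrot | coffee | plumber
  3   | painting | hamster | smoothie | pilot
  4   | gardening | rabbit | tea | writer
  5   | hiking | cat | soda | nurse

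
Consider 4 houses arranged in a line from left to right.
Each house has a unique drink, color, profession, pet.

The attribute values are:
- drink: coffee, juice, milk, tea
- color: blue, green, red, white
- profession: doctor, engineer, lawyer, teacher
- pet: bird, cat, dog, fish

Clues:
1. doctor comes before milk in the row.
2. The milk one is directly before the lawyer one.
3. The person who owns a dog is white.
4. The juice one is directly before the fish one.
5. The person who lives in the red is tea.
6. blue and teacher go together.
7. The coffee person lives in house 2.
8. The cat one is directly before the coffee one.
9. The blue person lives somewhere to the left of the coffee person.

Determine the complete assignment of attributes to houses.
Solution:

House | Drink | Color | Profession | Pet
----------------------------------------
  1   | juice | blue | teacher | cat
  2   | coffee | green | doctor | fish
  3   | milk | white | engineer | dog
  4   | tea | red | lawyer | bird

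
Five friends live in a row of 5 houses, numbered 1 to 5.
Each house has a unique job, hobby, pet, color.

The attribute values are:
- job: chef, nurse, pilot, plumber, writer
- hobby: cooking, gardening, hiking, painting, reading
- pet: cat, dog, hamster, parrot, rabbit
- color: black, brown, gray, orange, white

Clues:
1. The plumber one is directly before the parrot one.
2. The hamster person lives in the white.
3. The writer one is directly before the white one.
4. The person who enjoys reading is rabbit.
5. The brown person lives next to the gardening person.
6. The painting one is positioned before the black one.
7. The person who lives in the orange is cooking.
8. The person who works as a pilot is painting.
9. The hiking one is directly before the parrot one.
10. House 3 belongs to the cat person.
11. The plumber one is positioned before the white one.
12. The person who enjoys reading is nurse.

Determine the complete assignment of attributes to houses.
Solution:

House | Job | Hobby | Pet | Color
---------------------------------
  1   | plumber | hiking | dog | brown
  2   | chef | gardening | parrot | gray
  3   | writer | cooking | cat | orange
  4   | pilot | painting | hamster | white
  5   | nurse | reading | rabbit | black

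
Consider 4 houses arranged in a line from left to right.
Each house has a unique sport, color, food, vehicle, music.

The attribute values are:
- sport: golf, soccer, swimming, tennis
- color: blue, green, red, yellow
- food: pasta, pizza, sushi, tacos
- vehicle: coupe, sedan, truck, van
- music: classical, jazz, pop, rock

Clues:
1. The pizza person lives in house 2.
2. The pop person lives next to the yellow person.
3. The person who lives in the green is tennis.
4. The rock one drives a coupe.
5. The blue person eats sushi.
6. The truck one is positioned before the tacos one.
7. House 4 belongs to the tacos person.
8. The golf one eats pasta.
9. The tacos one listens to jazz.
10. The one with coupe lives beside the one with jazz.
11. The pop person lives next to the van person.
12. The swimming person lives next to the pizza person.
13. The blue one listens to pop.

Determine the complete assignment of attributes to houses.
Solution:

House | Sport | Color | Food | Vehicle | Music
----------------------------------------------
  1   | swimming | blue | sushi | truck | pop
  2   | soccer | yellow | pizza | van | classical
  3   | golf | red | pasta | coupe | rock
  4   | tennis | green | tacos | sedan | jazz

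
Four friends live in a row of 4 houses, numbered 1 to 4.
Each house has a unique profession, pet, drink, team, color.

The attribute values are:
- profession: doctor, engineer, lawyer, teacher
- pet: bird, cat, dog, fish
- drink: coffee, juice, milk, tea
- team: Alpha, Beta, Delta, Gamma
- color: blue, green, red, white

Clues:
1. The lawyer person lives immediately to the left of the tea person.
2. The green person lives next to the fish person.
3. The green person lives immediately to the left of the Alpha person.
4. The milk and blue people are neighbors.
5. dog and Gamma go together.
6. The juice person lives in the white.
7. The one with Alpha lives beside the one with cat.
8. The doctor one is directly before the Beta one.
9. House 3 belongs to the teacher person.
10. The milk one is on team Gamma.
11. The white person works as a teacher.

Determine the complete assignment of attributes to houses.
Solution:

House | Profession | Pet | Drink | Team | Color
-----------------------------------------------
  1   | lawyer | dog | milk | Gamma | green
  2   | doctor | fish | tea | Alpha | blue
  3   | teacher | cat | juice | Beta | white
  4   | engineer | bird | coffee | Delta | red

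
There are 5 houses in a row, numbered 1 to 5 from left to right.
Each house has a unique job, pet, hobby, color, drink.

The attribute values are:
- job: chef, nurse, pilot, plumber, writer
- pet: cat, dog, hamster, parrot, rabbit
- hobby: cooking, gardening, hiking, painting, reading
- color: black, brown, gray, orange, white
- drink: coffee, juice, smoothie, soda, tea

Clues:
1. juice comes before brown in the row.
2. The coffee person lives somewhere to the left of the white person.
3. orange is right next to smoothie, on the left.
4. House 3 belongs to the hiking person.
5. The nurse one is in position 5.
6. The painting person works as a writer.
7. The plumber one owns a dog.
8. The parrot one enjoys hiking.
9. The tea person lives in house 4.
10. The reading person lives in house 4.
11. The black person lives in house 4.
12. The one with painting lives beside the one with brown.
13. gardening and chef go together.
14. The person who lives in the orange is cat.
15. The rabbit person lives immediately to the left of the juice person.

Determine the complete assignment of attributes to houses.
Solution:

House | Job | Pet | Hobby | Color | Drink
-----------------------------------------
  1   | chef | rabbit | gardening | gray | coffee
  2   | writer | cat | painting | orange | juice
  3   | pilot | parrot | hiking | brown | smoothie
  4   | plumber | dog | reading | black | tea
  5   | nurse | hamster | cooking | white | soda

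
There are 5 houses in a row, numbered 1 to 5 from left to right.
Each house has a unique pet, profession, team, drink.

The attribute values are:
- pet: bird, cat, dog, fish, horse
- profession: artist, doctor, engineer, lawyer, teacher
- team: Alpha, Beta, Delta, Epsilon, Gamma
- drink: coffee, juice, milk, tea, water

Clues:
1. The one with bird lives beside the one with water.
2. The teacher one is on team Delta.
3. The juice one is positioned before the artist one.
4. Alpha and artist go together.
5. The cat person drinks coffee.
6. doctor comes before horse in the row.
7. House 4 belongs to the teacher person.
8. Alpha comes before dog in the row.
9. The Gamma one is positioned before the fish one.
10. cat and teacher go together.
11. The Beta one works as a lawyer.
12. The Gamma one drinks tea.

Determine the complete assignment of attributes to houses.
Solution:

House | Pet | Profession | Team | Drink
---------------------------------------
  1   | bird | doctor | Epsilon | juice
  2   | horse | artist | Alpha | water
  3   | dog | engineer | Gamma | tea
  4   | cat | teacher | Delta | coffee
  5   | fish | lawyer | Beta | milk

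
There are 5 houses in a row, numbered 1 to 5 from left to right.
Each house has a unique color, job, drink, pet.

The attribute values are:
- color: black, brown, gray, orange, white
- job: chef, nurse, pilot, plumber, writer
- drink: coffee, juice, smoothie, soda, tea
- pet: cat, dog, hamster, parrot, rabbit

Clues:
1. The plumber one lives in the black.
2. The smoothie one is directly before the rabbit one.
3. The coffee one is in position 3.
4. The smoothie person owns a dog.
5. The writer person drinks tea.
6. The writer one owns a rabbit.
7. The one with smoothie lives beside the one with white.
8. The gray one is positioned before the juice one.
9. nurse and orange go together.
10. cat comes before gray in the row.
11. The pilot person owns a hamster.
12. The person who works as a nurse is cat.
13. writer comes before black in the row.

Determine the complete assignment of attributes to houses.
Solution:

House | Color | Job | Drink | Pet
---------------------------------
  1   | brown | chef | smoothie | dog
  2   | white | writer | tea | rabbit
  3   | orange | nurse | coffee | cat
  4   | gray | pilot | soda | hamster
  5   | black | plumber | juice | parrot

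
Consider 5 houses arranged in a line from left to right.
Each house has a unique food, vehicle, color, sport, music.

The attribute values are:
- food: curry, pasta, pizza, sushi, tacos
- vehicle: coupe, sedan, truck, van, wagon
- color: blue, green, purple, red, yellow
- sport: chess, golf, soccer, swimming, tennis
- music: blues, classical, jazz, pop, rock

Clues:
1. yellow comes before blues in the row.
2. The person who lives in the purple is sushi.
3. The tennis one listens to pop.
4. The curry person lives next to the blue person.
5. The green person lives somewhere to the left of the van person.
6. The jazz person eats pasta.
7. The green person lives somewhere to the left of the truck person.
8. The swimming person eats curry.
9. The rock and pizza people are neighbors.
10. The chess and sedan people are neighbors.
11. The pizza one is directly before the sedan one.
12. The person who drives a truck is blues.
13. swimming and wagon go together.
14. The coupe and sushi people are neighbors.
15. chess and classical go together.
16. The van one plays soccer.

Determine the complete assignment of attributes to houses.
Solution:

House | Food | Vehicle | Color | Sport | Music
----------------------------------------------
  1   | curry | wagon | green | swimming | rock
  2   | pizza | coupe | blue | chess | classical
  3   | sushi | sedan | purple | tennis | pop
  4   | pasta | van | yellow | soccer | jazz
  5   | tacos | truck | red | golf | blues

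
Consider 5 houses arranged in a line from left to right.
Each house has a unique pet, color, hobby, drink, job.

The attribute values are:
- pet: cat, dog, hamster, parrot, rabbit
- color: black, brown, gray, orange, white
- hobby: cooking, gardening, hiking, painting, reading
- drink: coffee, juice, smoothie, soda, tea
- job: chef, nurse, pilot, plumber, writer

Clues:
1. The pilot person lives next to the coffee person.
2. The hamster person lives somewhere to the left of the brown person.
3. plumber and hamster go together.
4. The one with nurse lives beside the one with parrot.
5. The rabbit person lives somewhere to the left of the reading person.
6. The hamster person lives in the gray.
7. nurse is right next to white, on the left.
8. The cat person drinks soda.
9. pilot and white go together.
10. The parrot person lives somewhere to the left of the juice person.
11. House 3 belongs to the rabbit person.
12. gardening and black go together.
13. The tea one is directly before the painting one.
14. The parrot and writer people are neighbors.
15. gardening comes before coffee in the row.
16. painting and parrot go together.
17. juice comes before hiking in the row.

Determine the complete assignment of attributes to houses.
Solution:

House | Pet | Color | Hobby | Drink | Job
-----------------------------------------
  1   | dog | black | gardening | tea | nurse
  2   | parrot | white | painting | smoothie | pilot
  3   | rabbit | orange | cooking | coffee | writer
  4   | hamster | gray | reading | juice | plumber
  5   | cat | brown | hiking | soda | chef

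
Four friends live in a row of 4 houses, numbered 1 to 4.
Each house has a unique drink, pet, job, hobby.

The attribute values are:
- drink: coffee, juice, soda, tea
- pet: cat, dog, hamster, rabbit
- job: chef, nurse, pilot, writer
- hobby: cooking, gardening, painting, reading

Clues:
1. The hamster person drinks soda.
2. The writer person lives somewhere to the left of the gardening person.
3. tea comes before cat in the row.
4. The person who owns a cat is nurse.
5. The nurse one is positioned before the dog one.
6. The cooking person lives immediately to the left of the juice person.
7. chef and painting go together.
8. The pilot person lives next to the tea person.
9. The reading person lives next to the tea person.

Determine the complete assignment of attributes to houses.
Solution:

House | Drink | Pet | Job | Hobby
---------------------------------
  1   | soda | hamster | pilot | reading
  2   | tea | rabbit | writer | cooking
  3   | juice | cat | nurse | gardening
  4   | coffee | dog | chef | painting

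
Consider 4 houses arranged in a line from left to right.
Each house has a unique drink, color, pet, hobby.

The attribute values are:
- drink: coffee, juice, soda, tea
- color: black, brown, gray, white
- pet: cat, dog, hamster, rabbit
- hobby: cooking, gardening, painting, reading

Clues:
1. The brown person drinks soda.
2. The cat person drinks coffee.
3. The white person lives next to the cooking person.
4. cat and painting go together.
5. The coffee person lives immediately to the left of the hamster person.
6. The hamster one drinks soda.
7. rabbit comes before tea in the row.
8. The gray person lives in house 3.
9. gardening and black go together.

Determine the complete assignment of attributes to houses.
Solution:

House | Drink | Color | Pet | Hobby
-----------------------------------
  1   | coffee | white | cat | painting
  2   | soda | brown | hamster | cooking
  3   | juice | gray | rabbit | reading
  4   | tea | black | dog | gardening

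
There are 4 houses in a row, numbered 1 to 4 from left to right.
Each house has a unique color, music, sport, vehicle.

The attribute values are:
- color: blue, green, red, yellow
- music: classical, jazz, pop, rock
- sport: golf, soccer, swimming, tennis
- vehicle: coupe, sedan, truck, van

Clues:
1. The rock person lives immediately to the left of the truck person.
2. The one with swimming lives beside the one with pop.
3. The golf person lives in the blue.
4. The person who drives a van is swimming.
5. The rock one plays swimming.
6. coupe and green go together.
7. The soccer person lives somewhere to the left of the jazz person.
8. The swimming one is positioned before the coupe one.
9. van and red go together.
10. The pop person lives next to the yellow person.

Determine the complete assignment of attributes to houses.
Solution:

House | Color | Music | Sport | Vehicle
---------------------------------------
  1   | red | rock | swimming | van
  2   | blue | pop | golf | truck
  3   | yellow | classical | soccer | sedan
  4   | green | jazz | tennis | coupe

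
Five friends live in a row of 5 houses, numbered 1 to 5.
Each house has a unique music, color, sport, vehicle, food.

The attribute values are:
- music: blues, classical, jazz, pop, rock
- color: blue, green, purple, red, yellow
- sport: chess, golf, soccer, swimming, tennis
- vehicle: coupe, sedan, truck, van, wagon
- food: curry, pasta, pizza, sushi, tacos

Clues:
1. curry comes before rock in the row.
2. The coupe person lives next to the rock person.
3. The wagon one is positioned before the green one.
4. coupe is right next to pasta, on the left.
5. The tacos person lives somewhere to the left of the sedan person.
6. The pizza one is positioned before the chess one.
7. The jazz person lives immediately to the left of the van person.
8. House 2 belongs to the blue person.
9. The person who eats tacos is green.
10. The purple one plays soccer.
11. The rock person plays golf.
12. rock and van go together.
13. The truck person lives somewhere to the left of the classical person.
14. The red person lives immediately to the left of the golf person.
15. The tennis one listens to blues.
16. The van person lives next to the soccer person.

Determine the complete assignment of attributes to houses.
Solution:

House | Music | Color | Sport | Vehicle | Food
----------------------------------------------
  1   | jazz | red | swimming | coupe | curry
  2   | rock | blue | golf | van | pasta
  3   | pop | purple | soccer | wagon | pizza
  4   | blues | green | tennis | truck | tacos
  5   | classical | yellow | chess | sedan | sushi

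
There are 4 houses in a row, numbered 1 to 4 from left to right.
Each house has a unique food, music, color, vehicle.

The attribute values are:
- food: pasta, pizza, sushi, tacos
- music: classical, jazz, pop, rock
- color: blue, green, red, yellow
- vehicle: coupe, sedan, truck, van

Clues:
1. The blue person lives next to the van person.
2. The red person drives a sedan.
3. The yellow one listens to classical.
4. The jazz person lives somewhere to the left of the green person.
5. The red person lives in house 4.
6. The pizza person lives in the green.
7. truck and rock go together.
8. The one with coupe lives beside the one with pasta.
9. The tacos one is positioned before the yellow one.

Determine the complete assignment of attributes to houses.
Solution:

House | Food | Music | Color | Vehicle
--------------------------------------
  1   | tacos | jazz | blue | coupe
  2   | pasta | classical | yellow | van
  3   | pizza | rock | green | truck
  4   | sushi | pop | red | sedan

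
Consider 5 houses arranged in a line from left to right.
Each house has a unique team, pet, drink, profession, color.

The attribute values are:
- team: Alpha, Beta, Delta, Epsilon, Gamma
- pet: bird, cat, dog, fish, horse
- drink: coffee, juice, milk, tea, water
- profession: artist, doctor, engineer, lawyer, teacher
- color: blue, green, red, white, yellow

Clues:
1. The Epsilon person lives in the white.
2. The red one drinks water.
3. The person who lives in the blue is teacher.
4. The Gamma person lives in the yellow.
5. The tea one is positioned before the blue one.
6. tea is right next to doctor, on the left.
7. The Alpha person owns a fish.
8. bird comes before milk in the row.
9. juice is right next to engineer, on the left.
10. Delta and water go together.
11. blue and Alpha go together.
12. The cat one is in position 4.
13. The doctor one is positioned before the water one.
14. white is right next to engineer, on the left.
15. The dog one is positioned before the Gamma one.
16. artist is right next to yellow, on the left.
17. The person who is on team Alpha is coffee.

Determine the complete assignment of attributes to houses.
Solution:

House | Team | Pet | Drink | Profession | Color
-----------------------------------------------
  1   | Epsilon | dog | juice | artist | white
  2   | Gamma | bird | tea | engineer | yellow
  3   | Beta | horse | milk | doctor | green
  4   | Delta | cat | water | lawyer | red
  5   | Alpha | fish | coffee | teacher | blue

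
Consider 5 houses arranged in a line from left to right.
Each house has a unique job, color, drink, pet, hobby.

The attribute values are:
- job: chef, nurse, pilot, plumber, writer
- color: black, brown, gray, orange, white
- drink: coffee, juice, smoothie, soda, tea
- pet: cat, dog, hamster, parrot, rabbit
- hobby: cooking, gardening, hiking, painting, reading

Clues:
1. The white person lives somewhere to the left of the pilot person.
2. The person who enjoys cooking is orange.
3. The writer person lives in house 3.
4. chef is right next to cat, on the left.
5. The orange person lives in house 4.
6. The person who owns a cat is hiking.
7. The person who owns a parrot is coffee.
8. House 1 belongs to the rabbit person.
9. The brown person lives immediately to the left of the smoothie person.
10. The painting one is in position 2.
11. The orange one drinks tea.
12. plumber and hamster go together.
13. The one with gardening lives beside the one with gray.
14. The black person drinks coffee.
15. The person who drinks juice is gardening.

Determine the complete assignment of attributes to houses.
Solution:

House | Job | Color | Drink | Pet | Hobby
-----------------------------------------
  1   | nurse | brown | juice | rabbit | gardening
  2   | chef | gray | smoothie | dog | painting
  3   | writer | white | soda | cat | hiking
  4   | plumber | orange | tea | hamster | cooking
  5   | pilot | black | coffee | parrot | reading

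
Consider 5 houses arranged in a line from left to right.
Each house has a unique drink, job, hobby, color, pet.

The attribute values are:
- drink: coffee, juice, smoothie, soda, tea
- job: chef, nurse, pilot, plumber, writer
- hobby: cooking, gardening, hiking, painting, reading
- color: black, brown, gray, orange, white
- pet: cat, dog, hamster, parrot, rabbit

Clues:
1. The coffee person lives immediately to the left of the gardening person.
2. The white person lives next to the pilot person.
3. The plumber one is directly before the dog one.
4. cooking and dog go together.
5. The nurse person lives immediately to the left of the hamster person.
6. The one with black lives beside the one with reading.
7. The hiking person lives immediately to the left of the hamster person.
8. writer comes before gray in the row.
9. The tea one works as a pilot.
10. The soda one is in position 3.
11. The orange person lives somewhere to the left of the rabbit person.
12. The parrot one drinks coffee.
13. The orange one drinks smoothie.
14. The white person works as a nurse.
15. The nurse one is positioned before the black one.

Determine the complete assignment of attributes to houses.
Solution:

House | Drink | Job | Hobby | Color | Pet
-----------------------------------------
  1   | coffee | nurse | hiking | white | parrot
  2   | tea | pilot | gardening | black | hamster
  3   | soda | plumber | reading | brown | cat
  4   | smoothie | writer | cooking | orange | dog
  5   | juice | chef | painting | gray | rabbit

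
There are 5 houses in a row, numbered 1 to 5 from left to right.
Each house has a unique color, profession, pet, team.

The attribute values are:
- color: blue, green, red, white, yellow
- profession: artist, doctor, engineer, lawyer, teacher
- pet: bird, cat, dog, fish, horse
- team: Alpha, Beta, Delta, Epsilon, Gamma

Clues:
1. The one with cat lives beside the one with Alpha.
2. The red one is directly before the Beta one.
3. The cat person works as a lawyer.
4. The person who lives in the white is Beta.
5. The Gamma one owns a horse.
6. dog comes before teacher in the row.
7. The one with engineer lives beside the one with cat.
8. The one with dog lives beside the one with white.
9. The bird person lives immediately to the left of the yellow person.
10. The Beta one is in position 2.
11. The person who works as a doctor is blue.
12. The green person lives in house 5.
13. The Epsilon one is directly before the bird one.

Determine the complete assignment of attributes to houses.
Solution:

House | Color | Profession | Pet | Team
---------------------------------------
  1   | red | artist | dog | Epsilon
  2   | white | engineer | bird | Beta
  3   | yellow | lawyer | cat | Delta
  4   | blue | doctor | fish | Alpha
  5   | green | teacher | horse | Gamma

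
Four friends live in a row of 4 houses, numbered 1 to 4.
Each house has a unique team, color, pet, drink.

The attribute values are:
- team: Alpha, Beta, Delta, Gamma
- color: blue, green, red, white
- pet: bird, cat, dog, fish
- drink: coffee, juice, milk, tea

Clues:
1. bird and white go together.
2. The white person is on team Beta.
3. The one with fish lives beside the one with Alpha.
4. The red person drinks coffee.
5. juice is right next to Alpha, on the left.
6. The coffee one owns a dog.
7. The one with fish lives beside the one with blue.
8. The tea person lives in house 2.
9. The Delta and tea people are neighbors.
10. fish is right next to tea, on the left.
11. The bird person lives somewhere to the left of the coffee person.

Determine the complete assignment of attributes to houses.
Solution:

House | Team | Color | Pet | Drink
----------------------------------
  1   | Delta | green | fish | juice
  2   | Alpha | blue | cat | tea
  3   | Beta | white | bird | milk
  4   | Gamma | red | dog | coffee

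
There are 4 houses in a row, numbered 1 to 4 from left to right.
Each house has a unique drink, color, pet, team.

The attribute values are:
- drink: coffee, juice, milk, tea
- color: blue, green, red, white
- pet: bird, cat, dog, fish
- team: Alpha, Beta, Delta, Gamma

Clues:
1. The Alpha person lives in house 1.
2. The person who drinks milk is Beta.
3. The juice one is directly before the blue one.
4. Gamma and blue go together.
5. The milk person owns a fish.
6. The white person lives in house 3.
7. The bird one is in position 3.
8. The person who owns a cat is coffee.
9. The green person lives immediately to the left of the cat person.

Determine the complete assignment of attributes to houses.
Solution:

House | Drink | Color | Pet | Team
----------------------------------
  1   | juice | green | dog | Alpha
  2   | coffee | blue | cat | Gamma
  3   | tea | white | bird | Delta
  4   | milk | red | fish | Beta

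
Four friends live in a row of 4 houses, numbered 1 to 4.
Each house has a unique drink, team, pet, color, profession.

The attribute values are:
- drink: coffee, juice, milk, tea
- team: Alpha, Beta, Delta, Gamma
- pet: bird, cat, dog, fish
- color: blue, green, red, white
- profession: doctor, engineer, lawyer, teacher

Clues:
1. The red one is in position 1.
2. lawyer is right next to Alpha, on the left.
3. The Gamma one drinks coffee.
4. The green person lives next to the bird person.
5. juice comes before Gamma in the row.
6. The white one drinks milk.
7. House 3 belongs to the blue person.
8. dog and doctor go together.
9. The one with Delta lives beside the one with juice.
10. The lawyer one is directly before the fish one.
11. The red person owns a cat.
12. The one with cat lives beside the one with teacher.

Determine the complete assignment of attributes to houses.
Solution:

House | Drink | Team | Pet | Color | Profession
-----------------------------------------------
  1   | tea | Delta | cat | red | lawyer
  2   | juice | Alpha | fish | green | teacher
  3   | coffee | Gamma | bird | blue | engineer
  4   | milk | Beta | dog | white | doctor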